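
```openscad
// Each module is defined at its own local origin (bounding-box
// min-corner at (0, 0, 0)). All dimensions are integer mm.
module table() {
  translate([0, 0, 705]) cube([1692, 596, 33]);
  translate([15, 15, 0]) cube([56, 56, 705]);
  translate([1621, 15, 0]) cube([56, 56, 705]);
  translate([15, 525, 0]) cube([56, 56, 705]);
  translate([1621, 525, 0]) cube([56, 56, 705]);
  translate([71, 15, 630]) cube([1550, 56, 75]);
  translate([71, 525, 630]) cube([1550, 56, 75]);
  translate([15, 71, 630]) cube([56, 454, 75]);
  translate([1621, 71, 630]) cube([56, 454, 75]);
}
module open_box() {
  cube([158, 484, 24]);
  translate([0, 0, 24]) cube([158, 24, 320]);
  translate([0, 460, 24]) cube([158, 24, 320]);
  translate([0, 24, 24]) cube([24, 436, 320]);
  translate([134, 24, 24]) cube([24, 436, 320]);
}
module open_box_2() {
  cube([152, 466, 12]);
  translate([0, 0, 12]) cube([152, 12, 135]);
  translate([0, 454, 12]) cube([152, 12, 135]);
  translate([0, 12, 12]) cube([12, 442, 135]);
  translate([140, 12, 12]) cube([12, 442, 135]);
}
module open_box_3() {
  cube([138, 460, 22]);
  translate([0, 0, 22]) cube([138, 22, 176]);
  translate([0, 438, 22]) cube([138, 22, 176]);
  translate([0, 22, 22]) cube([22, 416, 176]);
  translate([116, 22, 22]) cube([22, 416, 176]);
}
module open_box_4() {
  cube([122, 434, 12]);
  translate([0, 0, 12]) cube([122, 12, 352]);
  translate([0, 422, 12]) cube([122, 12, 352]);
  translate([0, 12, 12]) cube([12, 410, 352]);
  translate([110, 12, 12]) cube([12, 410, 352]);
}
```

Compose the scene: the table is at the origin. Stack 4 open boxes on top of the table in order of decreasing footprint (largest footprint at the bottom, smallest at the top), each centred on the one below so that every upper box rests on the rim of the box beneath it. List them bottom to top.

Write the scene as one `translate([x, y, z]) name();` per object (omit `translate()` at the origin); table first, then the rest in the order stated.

table();
translate([767, 56, 738]) open_box();
translate([770, 65, 1082]) open_box_2();
translate([777, 68, 1229]) open_box_3();
translate([785, 81, 1427]) open_box_4();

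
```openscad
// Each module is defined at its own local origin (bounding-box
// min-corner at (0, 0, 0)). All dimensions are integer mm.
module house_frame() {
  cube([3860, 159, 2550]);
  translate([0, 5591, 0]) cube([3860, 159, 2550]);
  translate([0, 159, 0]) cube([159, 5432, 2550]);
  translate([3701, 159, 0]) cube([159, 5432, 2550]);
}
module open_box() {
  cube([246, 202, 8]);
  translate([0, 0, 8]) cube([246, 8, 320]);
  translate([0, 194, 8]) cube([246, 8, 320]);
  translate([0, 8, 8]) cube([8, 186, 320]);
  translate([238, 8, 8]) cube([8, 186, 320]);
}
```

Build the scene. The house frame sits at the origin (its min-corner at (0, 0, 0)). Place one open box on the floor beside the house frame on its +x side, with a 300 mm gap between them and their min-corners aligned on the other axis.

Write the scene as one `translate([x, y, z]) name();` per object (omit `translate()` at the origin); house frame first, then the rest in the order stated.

house_frame();
translate([4160, 0, 0]) open_box();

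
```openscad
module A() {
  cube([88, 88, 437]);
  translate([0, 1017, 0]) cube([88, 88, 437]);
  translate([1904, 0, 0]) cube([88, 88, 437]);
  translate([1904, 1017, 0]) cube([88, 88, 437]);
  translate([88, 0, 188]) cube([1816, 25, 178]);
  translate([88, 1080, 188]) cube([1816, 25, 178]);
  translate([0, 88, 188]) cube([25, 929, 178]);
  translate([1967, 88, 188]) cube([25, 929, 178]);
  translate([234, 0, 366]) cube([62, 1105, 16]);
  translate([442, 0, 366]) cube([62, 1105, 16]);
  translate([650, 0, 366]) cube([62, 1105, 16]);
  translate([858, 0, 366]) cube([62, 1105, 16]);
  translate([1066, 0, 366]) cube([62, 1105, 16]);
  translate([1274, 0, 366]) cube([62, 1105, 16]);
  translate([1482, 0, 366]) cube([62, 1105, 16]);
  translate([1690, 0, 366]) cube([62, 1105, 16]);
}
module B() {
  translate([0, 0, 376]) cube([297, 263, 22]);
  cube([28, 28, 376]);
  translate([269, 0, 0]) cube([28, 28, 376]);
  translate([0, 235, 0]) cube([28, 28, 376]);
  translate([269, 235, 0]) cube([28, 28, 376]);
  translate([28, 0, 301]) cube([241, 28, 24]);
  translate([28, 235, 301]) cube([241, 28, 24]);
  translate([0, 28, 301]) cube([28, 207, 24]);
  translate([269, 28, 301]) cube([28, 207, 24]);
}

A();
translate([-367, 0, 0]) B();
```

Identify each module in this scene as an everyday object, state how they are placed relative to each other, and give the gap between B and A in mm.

The stool's nearest face is 70 mm from the bed frame's −x face.

A is a bed frame. B is a stool. The stool is on the floor beside the bed frame on its −x side. The gap between the stool and the bed frame is 70 mm.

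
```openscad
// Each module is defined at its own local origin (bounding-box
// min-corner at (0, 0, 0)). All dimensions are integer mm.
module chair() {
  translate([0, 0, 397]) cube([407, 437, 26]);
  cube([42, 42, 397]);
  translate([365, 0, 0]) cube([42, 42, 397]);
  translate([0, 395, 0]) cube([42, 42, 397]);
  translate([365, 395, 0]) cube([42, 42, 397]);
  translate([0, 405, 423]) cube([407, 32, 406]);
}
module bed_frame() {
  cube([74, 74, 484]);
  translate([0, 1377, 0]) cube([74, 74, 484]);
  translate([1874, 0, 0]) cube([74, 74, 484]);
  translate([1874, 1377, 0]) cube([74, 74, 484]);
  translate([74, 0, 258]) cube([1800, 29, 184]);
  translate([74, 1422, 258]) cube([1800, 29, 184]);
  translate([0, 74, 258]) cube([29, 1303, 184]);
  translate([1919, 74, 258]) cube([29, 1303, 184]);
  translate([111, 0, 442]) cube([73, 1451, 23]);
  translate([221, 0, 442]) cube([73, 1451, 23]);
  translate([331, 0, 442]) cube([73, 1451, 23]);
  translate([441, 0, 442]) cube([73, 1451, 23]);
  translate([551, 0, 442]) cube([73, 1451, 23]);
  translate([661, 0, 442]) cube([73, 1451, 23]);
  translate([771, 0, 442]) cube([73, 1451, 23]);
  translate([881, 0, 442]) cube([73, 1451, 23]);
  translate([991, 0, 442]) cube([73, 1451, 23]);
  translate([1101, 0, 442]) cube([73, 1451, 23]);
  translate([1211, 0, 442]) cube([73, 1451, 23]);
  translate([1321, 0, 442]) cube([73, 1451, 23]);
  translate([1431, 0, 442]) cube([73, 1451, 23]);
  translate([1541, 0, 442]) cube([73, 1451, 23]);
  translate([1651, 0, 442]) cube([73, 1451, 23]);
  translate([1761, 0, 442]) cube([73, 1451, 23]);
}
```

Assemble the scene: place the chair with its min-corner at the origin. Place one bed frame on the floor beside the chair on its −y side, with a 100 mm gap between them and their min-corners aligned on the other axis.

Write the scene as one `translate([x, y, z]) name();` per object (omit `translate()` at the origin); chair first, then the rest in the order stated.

chair();
translate([0, -1551, 0]) bed_frame();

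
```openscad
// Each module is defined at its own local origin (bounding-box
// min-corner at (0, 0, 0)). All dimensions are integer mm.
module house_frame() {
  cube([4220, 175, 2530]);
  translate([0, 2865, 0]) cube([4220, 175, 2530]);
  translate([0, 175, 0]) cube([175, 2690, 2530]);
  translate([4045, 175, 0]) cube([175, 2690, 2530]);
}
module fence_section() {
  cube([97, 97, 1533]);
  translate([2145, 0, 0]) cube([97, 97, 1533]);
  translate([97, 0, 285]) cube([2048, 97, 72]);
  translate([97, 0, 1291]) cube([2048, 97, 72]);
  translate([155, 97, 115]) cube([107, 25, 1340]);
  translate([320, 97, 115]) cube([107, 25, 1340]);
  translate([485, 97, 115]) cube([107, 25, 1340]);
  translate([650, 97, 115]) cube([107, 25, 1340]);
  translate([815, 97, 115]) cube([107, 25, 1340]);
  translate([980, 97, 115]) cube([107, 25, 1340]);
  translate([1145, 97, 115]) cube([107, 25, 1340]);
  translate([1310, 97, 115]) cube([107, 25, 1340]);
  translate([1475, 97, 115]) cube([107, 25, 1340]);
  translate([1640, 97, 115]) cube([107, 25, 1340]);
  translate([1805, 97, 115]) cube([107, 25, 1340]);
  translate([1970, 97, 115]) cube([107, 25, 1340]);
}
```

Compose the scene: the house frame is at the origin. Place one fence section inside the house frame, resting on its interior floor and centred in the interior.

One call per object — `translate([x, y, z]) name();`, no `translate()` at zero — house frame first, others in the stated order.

house_frame();
translate([989, 1459, 0]) fence_section();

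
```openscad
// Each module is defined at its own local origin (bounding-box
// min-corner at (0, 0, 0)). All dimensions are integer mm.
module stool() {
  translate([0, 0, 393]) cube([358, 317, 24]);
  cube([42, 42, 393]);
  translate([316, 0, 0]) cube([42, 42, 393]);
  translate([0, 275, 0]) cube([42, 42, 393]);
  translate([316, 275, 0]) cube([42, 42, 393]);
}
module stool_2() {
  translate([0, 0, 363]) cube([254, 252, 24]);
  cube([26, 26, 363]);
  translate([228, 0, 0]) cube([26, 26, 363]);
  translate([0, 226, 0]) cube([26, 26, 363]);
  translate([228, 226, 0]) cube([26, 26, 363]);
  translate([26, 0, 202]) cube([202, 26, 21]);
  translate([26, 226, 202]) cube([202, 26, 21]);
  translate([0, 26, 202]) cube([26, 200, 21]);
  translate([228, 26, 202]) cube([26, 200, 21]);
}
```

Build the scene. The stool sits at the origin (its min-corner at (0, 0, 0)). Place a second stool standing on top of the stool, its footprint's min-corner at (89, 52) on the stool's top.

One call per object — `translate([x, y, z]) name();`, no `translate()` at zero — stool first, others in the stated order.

stool();
translate([89, 52, 417]) stool_2();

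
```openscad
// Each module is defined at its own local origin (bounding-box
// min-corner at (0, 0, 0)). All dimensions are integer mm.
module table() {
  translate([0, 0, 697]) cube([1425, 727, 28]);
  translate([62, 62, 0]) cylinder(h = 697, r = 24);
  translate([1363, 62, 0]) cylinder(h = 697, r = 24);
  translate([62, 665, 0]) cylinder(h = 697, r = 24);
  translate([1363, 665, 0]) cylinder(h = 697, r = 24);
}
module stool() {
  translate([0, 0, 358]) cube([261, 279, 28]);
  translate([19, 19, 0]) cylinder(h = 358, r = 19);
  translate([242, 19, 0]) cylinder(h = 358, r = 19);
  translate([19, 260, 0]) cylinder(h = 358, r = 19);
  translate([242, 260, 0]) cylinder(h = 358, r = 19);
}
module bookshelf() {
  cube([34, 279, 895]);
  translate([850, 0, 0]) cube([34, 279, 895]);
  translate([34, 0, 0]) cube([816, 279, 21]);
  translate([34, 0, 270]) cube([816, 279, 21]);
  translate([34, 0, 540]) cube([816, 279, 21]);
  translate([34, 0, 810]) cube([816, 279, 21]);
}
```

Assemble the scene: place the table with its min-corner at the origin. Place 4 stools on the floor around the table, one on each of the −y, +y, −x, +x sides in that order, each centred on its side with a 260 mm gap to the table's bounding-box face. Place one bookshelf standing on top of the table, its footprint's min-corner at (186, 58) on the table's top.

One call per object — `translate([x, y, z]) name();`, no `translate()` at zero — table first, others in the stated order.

table();
translate([582, -539, 0]) stool();
translate([582, 987, 0]) stool();
translate([-521, 224, 0]) stool();
translate([1685, 224, 0]) stool();
translate([186, 58, 725]) bookshelf();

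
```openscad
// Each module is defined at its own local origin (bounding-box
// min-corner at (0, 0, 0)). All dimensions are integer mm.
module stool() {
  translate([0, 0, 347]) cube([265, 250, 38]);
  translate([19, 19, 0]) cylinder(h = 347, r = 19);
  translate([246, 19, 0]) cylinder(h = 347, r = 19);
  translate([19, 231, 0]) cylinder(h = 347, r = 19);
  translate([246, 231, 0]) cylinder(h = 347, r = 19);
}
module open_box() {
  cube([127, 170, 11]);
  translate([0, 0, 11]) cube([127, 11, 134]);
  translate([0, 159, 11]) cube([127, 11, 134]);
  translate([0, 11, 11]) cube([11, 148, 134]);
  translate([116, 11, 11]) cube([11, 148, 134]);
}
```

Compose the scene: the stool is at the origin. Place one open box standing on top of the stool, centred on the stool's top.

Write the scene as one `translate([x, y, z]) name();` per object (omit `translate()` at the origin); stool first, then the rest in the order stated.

stool();
translate([69, 40, 385]) open_box();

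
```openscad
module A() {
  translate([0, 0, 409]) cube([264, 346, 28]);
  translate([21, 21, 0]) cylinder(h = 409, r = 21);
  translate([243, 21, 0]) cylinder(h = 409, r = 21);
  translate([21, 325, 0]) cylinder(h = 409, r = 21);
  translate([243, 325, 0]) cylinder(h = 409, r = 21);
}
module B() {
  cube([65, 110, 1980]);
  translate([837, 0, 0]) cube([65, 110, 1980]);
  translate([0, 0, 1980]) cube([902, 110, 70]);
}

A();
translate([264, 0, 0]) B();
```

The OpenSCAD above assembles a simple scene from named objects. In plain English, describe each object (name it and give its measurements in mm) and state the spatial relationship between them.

A is a four-legged stool. The seat is a 264×346×28 mm slab whose top surface is at z = 437 mm; four round legs, each 42 mm in diameter, run from the floor (z = 0) to the underside of the seat, each leg's axis is inset half a diameter from the nearest pair of seat edges (so the leg's bounding box is flush with the corner).

B is a door frame. The clear opening is 772 mm wide and 1980 mm high. Two 65 mm wide jambs, 110 mm deep, stand either side of the opening from the floor to the top of the opening. A 70 mm thick head sits across the top of both jambs, spanning the full outside width of the frame.

The door frame is against the stool's +x side, with their −y faces flush.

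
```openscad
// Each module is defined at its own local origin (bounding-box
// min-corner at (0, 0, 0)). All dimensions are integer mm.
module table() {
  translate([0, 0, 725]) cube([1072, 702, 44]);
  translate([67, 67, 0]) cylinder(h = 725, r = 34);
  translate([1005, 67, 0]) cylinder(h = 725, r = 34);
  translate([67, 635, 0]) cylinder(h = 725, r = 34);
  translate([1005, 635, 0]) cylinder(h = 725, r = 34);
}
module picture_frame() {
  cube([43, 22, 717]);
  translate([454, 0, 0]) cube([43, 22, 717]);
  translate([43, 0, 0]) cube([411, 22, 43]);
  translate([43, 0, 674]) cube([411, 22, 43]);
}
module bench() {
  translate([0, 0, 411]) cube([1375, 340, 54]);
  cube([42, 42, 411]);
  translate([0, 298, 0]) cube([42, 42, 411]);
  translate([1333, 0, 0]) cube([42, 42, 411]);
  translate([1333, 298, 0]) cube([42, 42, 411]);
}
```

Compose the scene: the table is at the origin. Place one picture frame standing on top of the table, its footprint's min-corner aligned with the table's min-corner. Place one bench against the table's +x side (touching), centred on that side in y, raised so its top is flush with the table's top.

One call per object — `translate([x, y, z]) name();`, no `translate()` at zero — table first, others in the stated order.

table();
translate([0, 0, 769]) picture_frame();
translate([1072, 181, 304]) bench();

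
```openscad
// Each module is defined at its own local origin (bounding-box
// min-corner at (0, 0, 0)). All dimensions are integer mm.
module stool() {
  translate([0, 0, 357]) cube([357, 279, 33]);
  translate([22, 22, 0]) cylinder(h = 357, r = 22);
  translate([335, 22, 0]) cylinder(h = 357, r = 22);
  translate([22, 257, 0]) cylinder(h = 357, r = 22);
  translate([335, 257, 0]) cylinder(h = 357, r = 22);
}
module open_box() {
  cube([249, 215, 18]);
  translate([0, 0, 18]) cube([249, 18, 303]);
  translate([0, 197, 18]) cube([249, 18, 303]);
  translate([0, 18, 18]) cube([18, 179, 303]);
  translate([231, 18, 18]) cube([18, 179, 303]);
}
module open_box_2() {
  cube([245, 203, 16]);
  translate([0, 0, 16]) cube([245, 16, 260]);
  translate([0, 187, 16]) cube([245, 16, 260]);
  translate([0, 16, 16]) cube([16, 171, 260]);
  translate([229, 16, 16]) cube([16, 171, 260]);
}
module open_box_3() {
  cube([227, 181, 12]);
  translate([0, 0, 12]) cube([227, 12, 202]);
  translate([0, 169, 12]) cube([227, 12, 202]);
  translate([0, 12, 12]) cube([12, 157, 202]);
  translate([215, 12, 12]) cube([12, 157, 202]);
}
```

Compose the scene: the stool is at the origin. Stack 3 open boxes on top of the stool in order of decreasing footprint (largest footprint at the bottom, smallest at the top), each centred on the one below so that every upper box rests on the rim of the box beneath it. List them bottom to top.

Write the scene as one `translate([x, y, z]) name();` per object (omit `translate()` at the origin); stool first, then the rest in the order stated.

stool();
translate([54, 32, 390]) open_box();
translate([56, 38, 711]) open_box_2();
translate([65, 49, 987]) open_box_3();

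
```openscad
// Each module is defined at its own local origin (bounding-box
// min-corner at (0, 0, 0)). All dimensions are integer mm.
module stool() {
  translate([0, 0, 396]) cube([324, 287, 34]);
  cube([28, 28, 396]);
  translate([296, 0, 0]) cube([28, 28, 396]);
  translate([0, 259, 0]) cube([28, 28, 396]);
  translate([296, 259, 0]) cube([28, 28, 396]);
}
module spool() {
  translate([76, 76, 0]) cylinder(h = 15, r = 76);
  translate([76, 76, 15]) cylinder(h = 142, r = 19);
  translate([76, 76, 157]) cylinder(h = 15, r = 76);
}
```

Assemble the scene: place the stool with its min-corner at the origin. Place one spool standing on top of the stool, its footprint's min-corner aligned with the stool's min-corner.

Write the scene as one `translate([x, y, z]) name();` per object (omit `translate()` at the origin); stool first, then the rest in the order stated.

stool();
translate([0, 0, 430]) spool();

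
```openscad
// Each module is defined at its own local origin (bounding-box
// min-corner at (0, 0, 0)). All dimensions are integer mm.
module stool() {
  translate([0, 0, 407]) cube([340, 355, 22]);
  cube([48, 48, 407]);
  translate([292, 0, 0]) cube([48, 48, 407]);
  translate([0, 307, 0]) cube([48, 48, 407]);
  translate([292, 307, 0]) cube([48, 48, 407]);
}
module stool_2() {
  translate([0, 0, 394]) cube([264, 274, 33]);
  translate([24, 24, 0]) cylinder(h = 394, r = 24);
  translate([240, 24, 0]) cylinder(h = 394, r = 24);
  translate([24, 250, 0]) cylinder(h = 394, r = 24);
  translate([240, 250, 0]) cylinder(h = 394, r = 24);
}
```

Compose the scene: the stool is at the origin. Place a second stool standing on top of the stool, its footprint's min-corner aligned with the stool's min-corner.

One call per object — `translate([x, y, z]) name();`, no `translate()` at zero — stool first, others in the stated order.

stool();
translate([0, 0, 429]) stool_2();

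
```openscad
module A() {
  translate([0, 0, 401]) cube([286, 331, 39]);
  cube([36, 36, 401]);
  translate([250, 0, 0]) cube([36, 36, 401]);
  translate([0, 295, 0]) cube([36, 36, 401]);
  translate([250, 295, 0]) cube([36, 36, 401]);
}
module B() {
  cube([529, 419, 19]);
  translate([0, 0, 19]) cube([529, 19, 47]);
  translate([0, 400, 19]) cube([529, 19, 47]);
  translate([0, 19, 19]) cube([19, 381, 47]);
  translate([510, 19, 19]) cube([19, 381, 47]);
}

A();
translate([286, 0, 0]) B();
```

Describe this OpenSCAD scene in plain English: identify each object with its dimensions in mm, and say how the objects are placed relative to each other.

A is a four-legged stool. The seat is 286×331 mm, 39 mm thick, top at z = 440 mm. It stands on four square legs, each 36×36 mm in cross-section, from z = 0 to the seat underside, each flush with a corner of the seat.

B is an open storage box with external size 529×419×66 mm and wall thickness 19 mm (the base is also 19 mm thick). The base covers the whole footprint; the four walls stand on the base, with the y-facing walls full-width and the x-facing walls fitting between their inner faces.

The open box is against the stool's +x side, with their −y faces flush.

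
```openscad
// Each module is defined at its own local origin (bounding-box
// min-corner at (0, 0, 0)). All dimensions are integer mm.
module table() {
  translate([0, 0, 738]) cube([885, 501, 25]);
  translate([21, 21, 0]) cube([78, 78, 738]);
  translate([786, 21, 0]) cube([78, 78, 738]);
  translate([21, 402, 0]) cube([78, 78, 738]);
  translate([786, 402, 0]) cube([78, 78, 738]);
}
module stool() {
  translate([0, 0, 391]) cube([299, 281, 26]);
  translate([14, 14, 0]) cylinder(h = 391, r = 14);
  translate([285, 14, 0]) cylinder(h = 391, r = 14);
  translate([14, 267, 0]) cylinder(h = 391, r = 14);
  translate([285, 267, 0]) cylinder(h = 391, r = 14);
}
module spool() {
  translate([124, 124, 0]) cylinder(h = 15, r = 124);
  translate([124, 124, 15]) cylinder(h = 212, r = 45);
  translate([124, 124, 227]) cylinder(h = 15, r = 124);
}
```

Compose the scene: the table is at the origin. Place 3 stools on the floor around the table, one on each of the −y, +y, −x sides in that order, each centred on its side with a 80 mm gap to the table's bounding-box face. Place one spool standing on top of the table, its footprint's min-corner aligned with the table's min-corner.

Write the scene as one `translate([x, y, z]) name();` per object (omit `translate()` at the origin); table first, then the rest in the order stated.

table();
translate([293, -361, 0]) stool();
translate([293, 581, 0]) stool();
translate([-379, 110, 0]) stool();
translate([0, 0, 763]) spool();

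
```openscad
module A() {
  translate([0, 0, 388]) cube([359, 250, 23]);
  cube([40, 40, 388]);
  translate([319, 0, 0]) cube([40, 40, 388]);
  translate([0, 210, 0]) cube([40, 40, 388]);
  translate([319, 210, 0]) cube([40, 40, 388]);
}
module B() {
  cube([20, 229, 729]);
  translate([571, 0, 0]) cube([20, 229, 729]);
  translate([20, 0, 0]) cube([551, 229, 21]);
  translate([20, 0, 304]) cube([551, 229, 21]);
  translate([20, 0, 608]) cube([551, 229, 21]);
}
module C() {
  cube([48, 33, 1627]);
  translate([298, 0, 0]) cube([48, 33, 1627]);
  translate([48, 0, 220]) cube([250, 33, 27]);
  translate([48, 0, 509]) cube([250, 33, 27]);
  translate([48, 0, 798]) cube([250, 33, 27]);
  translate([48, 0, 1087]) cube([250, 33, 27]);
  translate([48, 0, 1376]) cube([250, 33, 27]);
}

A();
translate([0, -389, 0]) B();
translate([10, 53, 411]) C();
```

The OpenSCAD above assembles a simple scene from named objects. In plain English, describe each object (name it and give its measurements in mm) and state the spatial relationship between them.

A is a four-legged stool. The seat is 359×250 mm, 23 mm thick, top at z = 411 mm. It stands on four square legs, each 40×40 mm in cross-section, from z = 0 to the seat underside, each flush with a corner of the seat.

B is an open bookshelf. Two side panels, each 20 mm thick, 229 mm deep and 729 mm tall, stand 591 mm apart (outside-to-outside). Between them sit 3 shelves, each 21 mm thick and 229 mm deep, spanning the full gap between the sides. The bottom shelf rests on the floor (its underside at z = 0) and the clear gap between one shelf's top and the next shelf's underside is 283 mm.

C is a wooden ladder with two side rails of 48×33 mm section and 1627 mm height, set 346 mm apart overall. Between them run 5 rectangular rungs (33 mm deep, 27 mm thick), front faces flush with the rails' −y face. The bottom of the first rung is 220 mm above the floor and each subsequent rung is 289 mm higher than the one below.

The bookshelf is on the floor beside the stool on its −y side. The ladder is on top of the stool.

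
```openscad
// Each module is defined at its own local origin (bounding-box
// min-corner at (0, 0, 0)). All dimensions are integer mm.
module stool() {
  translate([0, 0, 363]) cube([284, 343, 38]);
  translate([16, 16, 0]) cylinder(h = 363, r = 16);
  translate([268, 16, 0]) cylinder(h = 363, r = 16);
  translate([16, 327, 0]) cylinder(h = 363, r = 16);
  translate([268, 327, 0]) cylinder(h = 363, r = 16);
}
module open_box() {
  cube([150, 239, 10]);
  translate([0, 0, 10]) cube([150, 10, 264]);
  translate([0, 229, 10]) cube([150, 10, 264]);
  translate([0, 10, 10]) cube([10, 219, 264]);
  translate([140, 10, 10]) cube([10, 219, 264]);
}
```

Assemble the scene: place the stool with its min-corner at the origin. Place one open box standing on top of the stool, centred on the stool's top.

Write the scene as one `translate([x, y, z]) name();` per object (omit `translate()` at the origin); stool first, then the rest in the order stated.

stool();
translate([67, 52, 401]) open_box();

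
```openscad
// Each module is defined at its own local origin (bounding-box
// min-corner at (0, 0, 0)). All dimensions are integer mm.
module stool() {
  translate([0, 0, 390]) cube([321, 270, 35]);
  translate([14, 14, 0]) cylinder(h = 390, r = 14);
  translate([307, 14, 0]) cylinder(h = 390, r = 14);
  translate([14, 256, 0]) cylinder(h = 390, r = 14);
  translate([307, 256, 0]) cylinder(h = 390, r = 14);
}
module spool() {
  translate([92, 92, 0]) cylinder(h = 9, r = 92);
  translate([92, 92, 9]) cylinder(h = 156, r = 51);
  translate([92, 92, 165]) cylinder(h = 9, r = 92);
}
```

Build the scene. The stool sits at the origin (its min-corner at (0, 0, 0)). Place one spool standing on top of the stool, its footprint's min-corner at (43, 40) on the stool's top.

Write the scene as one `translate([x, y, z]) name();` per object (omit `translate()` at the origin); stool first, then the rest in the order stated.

stool();
translate([43, 40, 425]) spool();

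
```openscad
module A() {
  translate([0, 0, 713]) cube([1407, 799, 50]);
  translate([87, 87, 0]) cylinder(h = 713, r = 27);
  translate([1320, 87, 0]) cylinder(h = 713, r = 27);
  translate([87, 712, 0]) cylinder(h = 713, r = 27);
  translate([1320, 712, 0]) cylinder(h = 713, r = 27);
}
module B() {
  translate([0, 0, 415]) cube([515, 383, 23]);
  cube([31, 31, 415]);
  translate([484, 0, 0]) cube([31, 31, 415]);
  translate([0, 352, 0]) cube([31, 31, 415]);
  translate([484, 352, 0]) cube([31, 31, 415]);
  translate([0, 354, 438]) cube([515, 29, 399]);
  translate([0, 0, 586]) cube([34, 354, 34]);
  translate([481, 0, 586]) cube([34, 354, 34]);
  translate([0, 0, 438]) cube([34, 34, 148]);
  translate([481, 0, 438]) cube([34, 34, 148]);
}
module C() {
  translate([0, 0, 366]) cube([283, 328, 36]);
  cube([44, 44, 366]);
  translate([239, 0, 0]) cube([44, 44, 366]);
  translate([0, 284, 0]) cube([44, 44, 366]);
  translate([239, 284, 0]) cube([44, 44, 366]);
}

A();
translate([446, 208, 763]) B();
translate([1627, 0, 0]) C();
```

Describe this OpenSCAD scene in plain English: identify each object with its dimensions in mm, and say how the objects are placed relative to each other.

A is a table with a 1407×799 mm rectangular top, 50 mm thick, top surface at z = 763 mm, supported by four round legs of 54 mm diameter, each leg's bounding box inset 60 mm from the nearest pair of top edges, running from the floor.

B is a chair. The seat is a 515×383×23 mm slab with its top at z = 438 mm, on four 31×31 mm corner legs (flush with the seat edges, standing on z = 0). A flat backrest 29 mm thick, 399 mm tall, spans the full seat width and rises from the seat top along its +y edge, rear face flush with the rear of the seat. Two armrests of 34×34 mm section run along each side from the seat's front edge to the front of the backrest, top faces 182 mm above the seat top and outer faces flush with the seat's x-edges; a 34×34 mm post under the front of each armrest stands on the seat at the front corner.

C is a four-legged stool. The seat is a 283×328×36 mm slab whose top surface is at z = 402 mm; four square legs, each 44×44 mm in cross-section, run from the floor (z = 0) to the underside of the seat, each flush with a corner of the seat.

The chair is on top of the table, centred. The stool is on the floor beside the table on its +x side.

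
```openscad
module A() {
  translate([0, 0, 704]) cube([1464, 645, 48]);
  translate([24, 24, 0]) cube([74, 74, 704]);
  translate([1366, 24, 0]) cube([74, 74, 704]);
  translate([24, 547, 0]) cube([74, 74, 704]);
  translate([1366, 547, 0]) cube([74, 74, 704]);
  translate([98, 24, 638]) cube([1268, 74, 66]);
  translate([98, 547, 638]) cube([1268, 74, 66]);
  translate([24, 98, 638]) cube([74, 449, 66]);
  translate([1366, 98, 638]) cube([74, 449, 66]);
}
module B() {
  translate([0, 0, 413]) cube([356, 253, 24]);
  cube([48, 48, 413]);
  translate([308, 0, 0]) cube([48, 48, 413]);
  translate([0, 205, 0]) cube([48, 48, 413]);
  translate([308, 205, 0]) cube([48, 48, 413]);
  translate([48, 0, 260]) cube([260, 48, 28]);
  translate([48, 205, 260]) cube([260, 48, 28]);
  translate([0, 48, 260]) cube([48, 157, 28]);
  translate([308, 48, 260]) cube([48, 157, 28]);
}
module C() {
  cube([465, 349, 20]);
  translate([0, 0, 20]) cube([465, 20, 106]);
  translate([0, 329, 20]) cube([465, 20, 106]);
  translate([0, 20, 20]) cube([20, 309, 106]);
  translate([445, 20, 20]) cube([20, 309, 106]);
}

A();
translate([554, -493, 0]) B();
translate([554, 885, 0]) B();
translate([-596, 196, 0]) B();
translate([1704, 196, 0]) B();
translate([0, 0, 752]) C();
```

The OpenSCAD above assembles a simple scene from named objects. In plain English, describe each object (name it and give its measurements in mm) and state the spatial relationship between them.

A is a table: top 1464 mm (x) × 645 mm (y), 48 mm thick, upper face at z = 752 mm, on four 74×74 mm square legs, each inset 24 mm from the nearest pair of top edges, running from z = 0 to the bottom of the top. Four apron rails, 74 mm thick and 66 mm tall, run between adjacent legs with their top edges flush with the underside of the top and their outer faces flush with the legs' outer faces.

B is a four-legged stool. The seat is a 356×253×24 mm slab whose top surface is at z = 437 mm; four square legs, each 48×48 mm in cross-section, run from the floor (z = 0) to the underside of the seat, each flush with a corner of the seat. Four stretchers, 48 mm wide and 28 mm tall, connect adjacent legs with their undersides at z = 260 mm, each running between the inner faces of the legs it joins and aligned with the legs' outer faces on the other axis.

C is an open storage box with external size 465×349×126 mm and wall thickness 20 mm (the base is also 20 mm thick). The base covers the whole footprint; the four walls stand on the base, with the y-facing walls full-width and the x-facing walls fitting between their inner faces.

Four stools sit around the table at the −y, +y, −x, +x sides. The open box is on top of the table.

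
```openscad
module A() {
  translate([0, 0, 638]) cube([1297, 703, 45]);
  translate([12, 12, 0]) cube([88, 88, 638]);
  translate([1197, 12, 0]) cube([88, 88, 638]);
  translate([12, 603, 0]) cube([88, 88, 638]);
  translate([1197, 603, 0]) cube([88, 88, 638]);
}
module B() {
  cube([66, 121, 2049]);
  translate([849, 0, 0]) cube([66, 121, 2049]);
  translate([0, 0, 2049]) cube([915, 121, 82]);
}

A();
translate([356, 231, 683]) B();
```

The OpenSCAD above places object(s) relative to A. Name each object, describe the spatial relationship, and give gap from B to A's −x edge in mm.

The door frame's min-x is at 356; the table's min-x is 0; gap = 356 mm.

A is a table. B is a door frame. The door frame is on top of the table. The gap from the door frame to the table's −x edge is 356 mm.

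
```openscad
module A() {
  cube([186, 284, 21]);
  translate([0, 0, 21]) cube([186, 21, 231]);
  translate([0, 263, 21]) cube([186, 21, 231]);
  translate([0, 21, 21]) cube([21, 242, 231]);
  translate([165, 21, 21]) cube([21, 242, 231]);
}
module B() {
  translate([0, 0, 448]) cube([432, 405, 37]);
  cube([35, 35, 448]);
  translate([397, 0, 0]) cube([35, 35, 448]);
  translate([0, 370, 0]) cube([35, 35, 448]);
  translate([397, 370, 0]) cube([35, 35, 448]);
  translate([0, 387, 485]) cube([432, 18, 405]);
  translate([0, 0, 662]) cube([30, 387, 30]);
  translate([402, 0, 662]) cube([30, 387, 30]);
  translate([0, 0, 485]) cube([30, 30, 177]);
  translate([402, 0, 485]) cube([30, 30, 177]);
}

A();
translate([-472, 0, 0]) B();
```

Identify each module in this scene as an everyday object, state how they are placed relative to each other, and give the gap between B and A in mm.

A is an open box. B is a chair. The chair is on the floor beside the open box on its −x side. The gap between the chair and the open box is 40 mm.

The chair's nearest face is 40 mm from the open box's −x face.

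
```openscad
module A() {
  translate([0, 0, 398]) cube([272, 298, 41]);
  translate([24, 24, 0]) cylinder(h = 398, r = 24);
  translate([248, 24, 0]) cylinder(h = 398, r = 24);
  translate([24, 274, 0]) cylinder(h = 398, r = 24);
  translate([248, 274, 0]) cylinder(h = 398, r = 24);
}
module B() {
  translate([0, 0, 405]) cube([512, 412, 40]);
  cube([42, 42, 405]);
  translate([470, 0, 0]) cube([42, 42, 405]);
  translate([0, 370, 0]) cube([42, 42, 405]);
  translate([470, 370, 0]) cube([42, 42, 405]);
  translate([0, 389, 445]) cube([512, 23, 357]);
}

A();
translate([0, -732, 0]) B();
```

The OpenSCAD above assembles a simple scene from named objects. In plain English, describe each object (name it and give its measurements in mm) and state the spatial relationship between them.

A is a simple wooden stool: a rectangular seat 272 mm (x) by 298 mm (y), 41 mm thick, top face at z = 439 mm, on four round legs, each 48 mm in diameter. The legs rest on z = 0, each leg's axis is inset half a diameter from the nearest pair of seat edges (so the leg's bounding box is flush with the corner).

B is a chair. The seat is a 512×412×40 mm slab with its top at z = 445 mm, on four 42×42 mm corner legs (flush with the seat edges, standing on z = 0). A flat backrest 23 mm thick, 357 mm tall, spans the full seat width and rises from the seat top along its +y edge, rear face flush with the rear of the seat.

The chair is on the floor beside the stool on its −y side.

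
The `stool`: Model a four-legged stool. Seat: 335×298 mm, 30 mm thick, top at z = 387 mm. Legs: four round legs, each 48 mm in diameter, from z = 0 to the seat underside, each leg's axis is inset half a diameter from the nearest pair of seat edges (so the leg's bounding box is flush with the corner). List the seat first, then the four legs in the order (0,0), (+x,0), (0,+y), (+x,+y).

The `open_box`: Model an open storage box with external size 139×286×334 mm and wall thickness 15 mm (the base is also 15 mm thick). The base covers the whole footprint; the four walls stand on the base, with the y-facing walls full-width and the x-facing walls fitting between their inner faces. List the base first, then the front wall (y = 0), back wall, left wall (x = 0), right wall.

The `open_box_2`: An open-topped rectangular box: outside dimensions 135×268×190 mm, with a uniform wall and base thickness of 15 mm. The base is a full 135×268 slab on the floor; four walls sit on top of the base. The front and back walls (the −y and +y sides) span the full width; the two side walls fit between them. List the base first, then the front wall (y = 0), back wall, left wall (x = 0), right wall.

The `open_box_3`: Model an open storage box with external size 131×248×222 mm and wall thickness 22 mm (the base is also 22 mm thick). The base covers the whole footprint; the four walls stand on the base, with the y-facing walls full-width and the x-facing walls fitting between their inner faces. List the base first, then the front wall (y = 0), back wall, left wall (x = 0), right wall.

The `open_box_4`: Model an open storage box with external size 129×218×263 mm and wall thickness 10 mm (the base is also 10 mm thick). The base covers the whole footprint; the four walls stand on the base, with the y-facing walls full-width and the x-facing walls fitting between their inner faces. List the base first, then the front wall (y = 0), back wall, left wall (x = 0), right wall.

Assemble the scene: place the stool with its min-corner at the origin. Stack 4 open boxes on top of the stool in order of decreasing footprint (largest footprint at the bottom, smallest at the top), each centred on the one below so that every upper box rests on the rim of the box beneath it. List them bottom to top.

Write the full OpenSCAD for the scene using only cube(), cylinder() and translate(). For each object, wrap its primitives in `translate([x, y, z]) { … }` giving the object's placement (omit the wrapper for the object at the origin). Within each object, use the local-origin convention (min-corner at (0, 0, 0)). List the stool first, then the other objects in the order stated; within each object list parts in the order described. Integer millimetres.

translate([0, 0, 357]) cube([335, 298, 30]);
translate([24, 24, 0]) cylinder(h = 357, r = 24);
translate([311, 24, 0]) cylinder(h = 357, r = 24);
translate([24, 274, 0]) cylinder(h = 357, r = 24);
translate([311, 274, 0]) cylinder(h = 357, r = 24);
translate([98, 6, 387]) {
  cube([139, 286, 15]);
  translate([0, 0, 15]) cube([139, 15, 319]);
  translate([0, 271, 15]) cube([139, 15, 319]);
  translate([0, 15, 15]) cube([15, 256, 319]);
  translate([124, 15, 15]) cube([15, 256, 319]);
}
translate([100, 15, 721]) {
  cube([135, 268, 15]);
  translate([0, 0, 15]) cube([135, 15, 175]);
  translate([0, 253, 15]) cube([135, 15, 175]);
  translate([0, 15, 15]) cube([15, 238, 175]);
  translate([120, 15, 15]) cube([15, 238, 175]);
}
translate([102, 25, 911]) {
  cube([131, 248, 22]);
  translate([0, 0, 22]) cube([131, 22, 200]);
  translate([0, 226, 22]) cube([131, 22, 200]);
  translate([0, 22, 22]) cube([22, 204, 200]);
  translate([109, 22, 22]) cube([22, 204, 200]);
}
translate([103, 40, 1133]) {
  cube([129, 218, 10]);
  translate([0, 0, 10]) cube([129, 10, 253]);
  translate([0, 208, 10]) cube([129, 10, 253]);
  translate([0, 10, 10]) cube([10, 198, 253]);
  translate([119, 10, 10]) cube([10, 198, 253]);
}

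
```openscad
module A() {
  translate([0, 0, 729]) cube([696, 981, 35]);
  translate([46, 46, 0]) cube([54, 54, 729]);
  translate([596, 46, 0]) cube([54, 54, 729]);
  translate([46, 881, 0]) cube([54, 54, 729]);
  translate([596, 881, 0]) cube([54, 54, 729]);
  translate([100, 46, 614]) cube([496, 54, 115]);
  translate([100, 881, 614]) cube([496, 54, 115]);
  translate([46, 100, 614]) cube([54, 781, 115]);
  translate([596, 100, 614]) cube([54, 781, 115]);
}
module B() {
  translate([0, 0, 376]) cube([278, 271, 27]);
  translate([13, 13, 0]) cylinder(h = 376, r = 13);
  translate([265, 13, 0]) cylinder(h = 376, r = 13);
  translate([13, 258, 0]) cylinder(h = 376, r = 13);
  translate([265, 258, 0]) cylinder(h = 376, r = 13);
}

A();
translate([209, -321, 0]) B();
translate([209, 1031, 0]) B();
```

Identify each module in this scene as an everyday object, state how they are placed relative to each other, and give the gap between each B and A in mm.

A is a table. B is a stool. Two stools sit around the table at the −y, +y sides. The gap between each stool and the table is 50 mm.

Each stool's nearest face is 50 mm from the table's bounding box.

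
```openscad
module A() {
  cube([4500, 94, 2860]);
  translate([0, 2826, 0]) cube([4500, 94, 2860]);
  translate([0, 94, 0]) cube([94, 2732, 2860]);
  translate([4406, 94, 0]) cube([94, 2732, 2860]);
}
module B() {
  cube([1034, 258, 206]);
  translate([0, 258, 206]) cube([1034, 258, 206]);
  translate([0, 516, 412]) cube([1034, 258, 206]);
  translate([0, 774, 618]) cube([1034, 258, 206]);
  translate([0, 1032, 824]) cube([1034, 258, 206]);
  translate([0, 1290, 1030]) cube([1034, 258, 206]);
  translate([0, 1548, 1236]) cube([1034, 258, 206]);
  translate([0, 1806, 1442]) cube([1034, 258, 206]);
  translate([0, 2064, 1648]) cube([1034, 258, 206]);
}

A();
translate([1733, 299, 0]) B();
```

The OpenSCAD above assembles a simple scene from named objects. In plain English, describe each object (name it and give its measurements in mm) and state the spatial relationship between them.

A is the wall frame of a small rectangular building: four walls, each 2860 mm tall and 94 mm thick, enclosing a footprint 4500 mm (x) by 2920 mm (y) outside-to-outside, with no floor or roof. The front and back walls (the −y and +y sides) span the full width; the two side walls fit between them.

B is a run of 9 identical solid stair steps. Each tread is 1034×258 mm and each step block is 206 mm high. Step 1 rests on the floor; step k is offset from step 1 by (k−1)×258 mm in y and (k−1)×206 mm in z.

The staircase sits inside the house frame, centred.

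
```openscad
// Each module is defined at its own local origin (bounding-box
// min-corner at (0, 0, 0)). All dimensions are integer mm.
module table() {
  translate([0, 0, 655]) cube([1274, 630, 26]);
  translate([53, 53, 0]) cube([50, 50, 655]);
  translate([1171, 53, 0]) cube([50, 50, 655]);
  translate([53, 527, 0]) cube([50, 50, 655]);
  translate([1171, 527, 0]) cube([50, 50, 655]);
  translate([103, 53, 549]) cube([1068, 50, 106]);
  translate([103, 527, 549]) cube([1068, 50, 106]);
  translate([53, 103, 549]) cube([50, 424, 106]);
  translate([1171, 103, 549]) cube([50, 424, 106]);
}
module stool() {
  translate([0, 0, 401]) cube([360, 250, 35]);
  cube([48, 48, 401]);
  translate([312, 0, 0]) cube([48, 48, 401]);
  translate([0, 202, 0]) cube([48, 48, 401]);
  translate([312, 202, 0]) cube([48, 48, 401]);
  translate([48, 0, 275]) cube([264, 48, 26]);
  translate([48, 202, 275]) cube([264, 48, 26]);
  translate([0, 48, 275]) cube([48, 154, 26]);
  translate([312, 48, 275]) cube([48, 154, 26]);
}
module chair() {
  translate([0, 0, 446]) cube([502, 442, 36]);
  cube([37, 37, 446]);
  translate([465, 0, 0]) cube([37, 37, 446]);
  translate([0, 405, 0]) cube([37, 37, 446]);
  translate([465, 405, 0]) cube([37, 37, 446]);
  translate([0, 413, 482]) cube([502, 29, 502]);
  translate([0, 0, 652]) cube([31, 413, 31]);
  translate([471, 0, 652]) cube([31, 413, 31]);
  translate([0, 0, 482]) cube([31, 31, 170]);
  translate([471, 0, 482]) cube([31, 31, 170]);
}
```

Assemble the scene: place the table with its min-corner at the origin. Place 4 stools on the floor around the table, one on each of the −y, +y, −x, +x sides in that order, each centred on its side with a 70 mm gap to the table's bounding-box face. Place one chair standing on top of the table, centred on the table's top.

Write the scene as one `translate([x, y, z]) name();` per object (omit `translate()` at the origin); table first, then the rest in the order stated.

table();
translate([457, -320, 0]) stool();
translate([457, 700, 0]) stool();
translate([-430, 190, 0]) stool();
translate([1344, 190, 0]) stool();
translate([386, 94, 681]) chair();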